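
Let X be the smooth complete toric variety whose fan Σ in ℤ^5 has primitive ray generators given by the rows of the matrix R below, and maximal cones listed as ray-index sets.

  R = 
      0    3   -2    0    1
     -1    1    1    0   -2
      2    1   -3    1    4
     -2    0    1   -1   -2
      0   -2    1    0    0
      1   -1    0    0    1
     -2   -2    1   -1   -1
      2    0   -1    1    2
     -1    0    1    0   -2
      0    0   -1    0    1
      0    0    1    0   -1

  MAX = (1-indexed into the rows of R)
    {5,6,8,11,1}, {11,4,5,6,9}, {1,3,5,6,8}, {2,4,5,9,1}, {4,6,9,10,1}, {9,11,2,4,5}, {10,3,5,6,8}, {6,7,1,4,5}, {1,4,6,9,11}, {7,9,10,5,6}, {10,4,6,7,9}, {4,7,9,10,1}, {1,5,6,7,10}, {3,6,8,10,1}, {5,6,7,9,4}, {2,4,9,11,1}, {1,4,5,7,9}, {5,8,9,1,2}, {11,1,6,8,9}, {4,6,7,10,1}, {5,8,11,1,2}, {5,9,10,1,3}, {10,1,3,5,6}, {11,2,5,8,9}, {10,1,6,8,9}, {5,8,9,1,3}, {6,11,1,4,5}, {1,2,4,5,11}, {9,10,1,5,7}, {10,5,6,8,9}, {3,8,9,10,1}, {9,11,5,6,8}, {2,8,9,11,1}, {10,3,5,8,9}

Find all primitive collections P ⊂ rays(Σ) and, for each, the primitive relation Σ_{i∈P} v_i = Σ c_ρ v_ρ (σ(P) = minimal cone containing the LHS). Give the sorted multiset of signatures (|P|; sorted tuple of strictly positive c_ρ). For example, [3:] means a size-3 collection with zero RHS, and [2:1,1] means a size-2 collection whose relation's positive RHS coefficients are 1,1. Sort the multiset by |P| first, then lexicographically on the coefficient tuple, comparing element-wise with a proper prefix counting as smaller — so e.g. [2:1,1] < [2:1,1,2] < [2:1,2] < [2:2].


17 collections generate NE(X_Σ); each relation:

  {4,8}:  v_{4} + v_{8} = 0  →  sig = [2:]
  {10,11}:  v_{10} + v_{11} = 0  →  sig = [2:]
  {2,6}:  v_{2} + v_{6} = v_{11}  →  sig = [2:1]
  {7,8}:  v_{7} + v_{8} = v_{5} + v_{10}  →  sig = [2:1,1]
  {7,11}:  v_{7} + v_{11} = v_{4} + v_{5}  →  sig = [2:1,1]
  {2,10}:  v_{2} + v_{10} = v_{1} + v_{5} + v_{9}  →  sig = [2:1,1,1]
  {3,4}:  v_{3} + v_{4} = v_{1} + v_{5} + v_{10}  →  sig = [2:1,1,1]
  {3,11}:  v_{3} + v_{11} = v_{1} + v_{5} + v_{8}  →  sig = [2:1,1,1]
  {2,7}:  v_{2} + v_{7} = v_{1} + v_{4} + 2·v_{5} + v_{9}  →  sig = [2:1,1,1,2]
  {2,3}:  v_{2} + v_{3} = 2·v_{1} + 2·v_{5} + v_{8} + v_{9}  →  sig = [2:1,1,2,2]
  {3,7}:  v_{3} + v_{7} = v_{1} + 2·v_{5} + 2·v_{10}  →  sig = [2:1,2,2]
  {4,5,10}:  v_{4} + v_{5} + v_{10} = v_{7}  →  sig = [3:1]
  {3,6,9}:  v_{3} + v_{6} + v_{9} = v_{8} + v_{10}  →  sig = [3:1,1]
  {1,5,6,9}:  v_{1} + v_{5} + v_{6} + v_{9} = 0  →  sig = [4:]
  {1,5,8,10}:  v_{1} + v_{5} + v_{8} + v_{10} = v_{3}  →  sig = [4:1]
  {1,5,9,11}:  v_{1} + v_{5} + v_{9} + v_{11} = v_{2}  →  sig = [4:1]
  {1,6,7,9}:  v_{1} + v_{6} + v_{7} + v_{9} = v_{4} + v_{10}  →  sig = [4:1,1]

so the primitive-relation signature multiset is
    [2:]
    [2:]
    [2:1]
    [2:1,1]
    [2:1,1]
    [2:1,1,1]
    [2:1,1,1]
    [2:1,1,1]
    [2:1,1,1,2]
    [2:1,1,2,2]
    [2:1,2,2]
    [3:1]
    [3:1,1]
    [4:]
    [4:1]
    [4:1]
    [4:1,1]


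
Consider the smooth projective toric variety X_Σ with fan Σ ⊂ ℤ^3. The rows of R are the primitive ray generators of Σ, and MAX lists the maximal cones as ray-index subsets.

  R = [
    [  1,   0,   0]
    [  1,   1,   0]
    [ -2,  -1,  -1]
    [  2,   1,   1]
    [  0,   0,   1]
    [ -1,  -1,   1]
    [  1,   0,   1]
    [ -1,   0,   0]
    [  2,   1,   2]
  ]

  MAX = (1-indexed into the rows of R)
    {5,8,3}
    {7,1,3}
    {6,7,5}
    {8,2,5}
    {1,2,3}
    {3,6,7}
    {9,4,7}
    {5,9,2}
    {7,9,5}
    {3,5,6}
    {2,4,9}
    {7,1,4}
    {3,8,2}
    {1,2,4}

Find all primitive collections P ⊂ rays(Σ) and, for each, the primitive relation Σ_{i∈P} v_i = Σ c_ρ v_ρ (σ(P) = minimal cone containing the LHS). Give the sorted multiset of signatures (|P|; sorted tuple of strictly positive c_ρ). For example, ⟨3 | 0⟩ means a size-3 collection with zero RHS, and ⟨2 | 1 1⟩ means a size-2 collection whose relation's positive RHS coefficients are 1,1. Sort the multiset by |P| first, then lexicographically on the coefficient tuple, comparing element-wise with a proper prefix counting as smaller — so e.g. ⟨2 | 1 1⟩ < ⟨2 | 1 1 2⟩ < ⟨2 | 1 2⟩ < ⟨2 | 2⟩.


17 collections generate NE(X_Σ); each relation:

  P = {1,8}:  v_{1} + v_{8} = 0 — sig = ⟨2 | 0⟩
  P = {3,4}:  v_{3} + v_{4} = 0 — sig = ⟨2 | 0⟩
  P = {1,5}:  v_{1} + v_{5} = v_{7} — sig = ⟨2 | 1⟩
  P = {2,6}:  v_{2} + v_{6} = v_{5} — sig = ⟨2 | 1⟩
  P = {2,7}:  v_{2} + v_{7} = v_{4} — sig = ⟨2 | 1⟩
  P = {3,9}:  v_{3} + v_{9} = v_{5} — sig = ⟨2 | 1⟩
  P = {4,5}:  v_{4} + v_{5} = v_{9} — sig = ⟨2 | 1⟩
  P = {7,8}:  v_{7} + v_{8} = v_{5} — sig = ⟨2 | 1⟩
  P = {1,9}:  v_{1} + v_{9} = v_{4} + v_{7} — sig = ⟨2 | 1 1⟩
  P = {4,6}:  v_{4} + v_{6} = v_{5} + v_{7} — sig = ⟨2 | 1 1⟩
  P = {4,8}:  v_{4} + v_{8} = v_{2} + v_{5} — sig = ⟨2 | 1 1⟩
  P = {1,6}:  v_{1} + v_{6} = v_{3} + 2·v_{7} — sig = ⟨2 | 1 2⟩
  P = {6,8}:  v_{6} + v_{8} = v_{3} + 2·v_{5} — sig = ⟨2 | 1 2⟩
  P = {6,9}:  v_{6} + v_{9} = 2·v_{5} + v_{7} — sig = ⟨2 | 1 2⟩
  P = {8,9}:  v_{8} + v_{9} = v_{2} + 2·v_{5} — sig = ⟨2 | 1 2⟩
  P = {2,3,5}:  v_{2} + v_{3} + v_{5} = v_{8} — sig = ⟨3 | 1⟩
  P = {3,5,7}:  v_{3} + v_{5} + v_{7} = v_{6} — sig = ⟨3 | 1⟩

so the primitive-relation signature multiset is
[⟨2 | 0⟩, ⟨2 | 0⟩, ⟨2 | 1⟩, ⟨2 | 1⟩, ⟨2 | 1⟩, ⟨2 | 1⟩, ⟨2 | 1⟩, ⟨2 | 1⟩, ⟨2 | 1 1⟩, ⟨2 | 1 1⟩, ⟨2 | 1 1⟩, ⟨2 | 1 2⟩, ⟨2 | 1 2⟩, ⟨2 | 1 2⟩, ⟨2 | 1 2⟩, ⟨3 | 1⟩, ⟨3 | 1⟩]


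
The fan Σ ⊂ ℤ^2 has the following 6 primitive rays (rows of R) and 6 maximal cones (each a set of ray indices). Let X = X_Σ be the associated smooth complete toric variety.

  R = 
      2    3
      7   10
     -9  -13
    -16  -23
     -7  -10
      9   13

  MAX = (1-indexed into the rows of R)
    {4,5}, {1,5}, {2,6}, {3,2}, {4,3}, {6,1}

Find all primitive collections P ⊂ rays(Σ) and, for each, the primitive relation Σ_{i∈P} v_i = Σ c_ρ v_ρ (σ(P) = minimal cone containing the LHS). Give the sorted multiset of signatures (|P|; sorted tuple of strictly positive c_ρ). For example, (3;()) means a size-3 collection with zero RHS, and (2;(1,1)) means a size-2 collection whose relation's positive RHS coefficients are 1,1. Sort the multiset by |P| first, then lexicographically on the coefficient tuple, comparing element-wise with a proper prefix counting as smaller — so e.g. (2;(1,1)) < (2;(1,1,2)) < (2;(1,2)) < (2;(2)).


|primitive collections| = 9. Relations:

  • {2,5}:  v_{2} + v_{5} = 0 ; sig = (2;())
  • {3,6}:  v_{3} + v_{6} = 0 ; sig = (2;())
  • {1,2}:  v_{1} + v_{2} = v_{6} ; sig = (2;(1))
  • {1,3}:  v_{1} + v_{3} = v_{5} ; sig = (2;(1))
  • {2,4}:  v_{2} + v_{4} = v_{3} ; sig = (2;(1))
  • {3,5}:  v_{3} + v_{5} = v_{4} ; sig = (2;(1))
  • {4,6}:  v_{4} + v_{6} = v_{5} ; sig = (2;(1))
  • {5,6}:  v_{5} + v_{6} = v_{1} ; sig = (2;(1))
  • {1,4}:  v_{1} + v_{4} = 2·v_{5} ; sig = (2;(2))

Signatures (|P|; sorted positive RHS coefficients), sorted:
    (2;())
    (2;())
    (2;(1))
    (2;(1))
    (2;(1))
    (2;(1))
    (2;(1))
    (2;(1))
    (2;(2))


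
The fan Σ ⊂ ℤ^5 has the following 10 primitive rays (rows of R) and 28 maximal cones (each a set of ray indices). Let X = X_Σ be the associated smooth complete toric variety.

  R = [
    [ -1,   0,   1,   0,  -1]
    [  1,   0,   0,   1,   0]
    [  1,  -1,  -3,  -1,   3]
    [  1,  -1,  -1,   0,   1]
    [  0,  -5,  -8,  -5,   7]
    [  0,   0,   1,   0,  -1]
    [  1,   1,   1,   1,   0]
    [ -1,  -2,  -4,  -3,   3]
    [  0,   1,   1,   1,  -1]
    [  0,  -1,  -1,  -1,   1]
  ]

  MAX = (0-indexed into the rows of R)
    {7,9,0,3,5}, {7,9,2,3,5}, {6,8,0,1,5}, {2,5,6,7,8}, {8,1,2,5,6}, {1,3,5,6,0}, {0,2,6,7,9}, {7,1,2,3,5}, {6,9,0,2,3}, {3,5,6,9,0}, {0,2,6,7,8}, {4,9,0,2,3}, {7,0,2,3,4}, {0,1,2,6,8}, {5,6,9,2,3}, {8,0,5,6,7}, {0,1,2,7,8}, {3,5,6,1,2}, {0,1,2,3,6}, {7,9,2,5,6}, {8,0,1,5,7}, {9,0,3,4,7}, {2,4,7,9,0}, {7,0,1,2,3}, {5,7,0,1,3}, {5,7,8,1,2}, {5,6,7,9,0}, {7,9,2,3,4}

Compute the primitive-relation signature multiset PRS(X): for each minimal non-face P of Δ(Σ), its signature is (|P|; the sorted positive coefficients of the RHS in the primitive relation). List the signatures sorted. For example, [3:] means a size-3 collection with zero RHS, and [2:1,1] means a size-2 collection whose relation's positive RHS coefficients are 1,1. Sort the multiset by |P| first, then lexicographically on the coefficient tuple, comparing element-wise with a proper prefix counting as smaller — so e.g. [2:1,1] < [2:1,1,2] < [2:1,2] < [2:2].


11 collections generate NE(X_Σ); each relation:

  {8,9}:  v_{8} + v_{9} = 0  ⟹  sig = [2:]
  {1,9}:  v_{1} + v_{9} = v_{3}  ⟹  sig = [2:1]
  {3,8}:  v_{3} + v_{8} = v_{1}  ⟹  sig = [2:1]
  {4,8}:  v_{4} + v_{8} = v_{0} + v_{2} + v_{3} + v_{7}  ⟹  sig = [2:1,1,1,1]
  {1,4}:  v_{1} + v_{4} = v_{0} + v_{2} + 2·v_{3} + v_{7}  ⟹  sig = [2:1,1,1,2]
  {4,5}:  v_{4} + v_{5} = v_{3} + v_{7} + 2·v_{9}  ⟹  sig = [2:1,1,2]
  {4,6}:  v_{4} + v_{6} = v_{0} + 2·v_{2} + 2·v_{9}  ⟹  sig = [2:1,2,2]
  {0,2,5}:  v_{0} + v_{2} + v_{5} = v_{9}  ⟹  sig = [3:1]
  {1,6,7}:  v_{1} + v_{6} + v_{7} = v_{2}  ⟹  sig = [3:1]
  {3,6,7}:  v_{3} + v_{6} + v_{7} = v_{2} + v_{9}  ⟹  sig = [3:1,1]
  {0,2,3,7,9}:  v_{0} + v_{2} + v_{3} + v_{7} + v_{9} = v_{4}  ⟹  sig = [5:1]

so the primitive-relation signature multiset is
    [2:]
    [2:1]
    [2:1]
    [2:1,1,1,1]
    [2:1,1,1,2]
    [2:1,1,2]
    [2:1,2,2]
    [3:1]
    [3:1]
    [3:1,1]
    [5:1]


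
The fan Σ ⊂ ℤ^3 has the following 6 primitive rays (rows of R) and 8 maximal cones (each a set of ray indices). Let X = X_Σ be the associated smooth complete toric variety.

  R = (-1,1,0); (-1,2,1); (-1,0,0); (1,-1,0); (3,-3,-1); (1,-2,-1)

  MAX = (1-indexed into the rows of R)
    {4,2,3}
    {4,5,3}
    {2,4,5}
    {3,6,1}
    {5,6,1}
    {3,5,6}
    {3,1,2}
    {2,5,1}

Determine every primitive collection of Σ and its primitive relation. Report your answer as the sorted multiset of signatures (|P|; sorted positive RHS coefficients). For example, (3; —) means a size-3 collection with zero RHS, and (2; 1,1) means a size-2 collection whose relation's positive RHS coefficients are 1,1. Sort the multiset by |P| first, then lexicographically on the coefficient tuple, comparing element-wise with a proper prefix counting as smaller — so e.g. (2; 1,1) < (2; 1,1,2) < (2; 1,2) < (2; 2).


|primitive collections| = 5. Relations:

  P={1,4}:  v_{1} + v_{4} = 0  ⇒ sig = (2; —)
  P={2,6}:  v_{2} + v_{6} = 0  ⇒ sig = (2; —)
  P={4,6}:  v_{4} + v_{6} = v_{3} + v_{5}  ⇒ sig = (2; 1,1)
  P={1,3,5}:  v_{1} + v_{3} + v_{5} = v_{6}  ⇒ sig = (3; 1)
  P={2,3,5}:  v_{2} + v_{3} + v_{5} = v_{4}  ⇒ sig = (3; 1)

so the primitive-relation signature multiset is
{ (2; —) ×2,  (2; 1,1),  (3; 1) ×2 }


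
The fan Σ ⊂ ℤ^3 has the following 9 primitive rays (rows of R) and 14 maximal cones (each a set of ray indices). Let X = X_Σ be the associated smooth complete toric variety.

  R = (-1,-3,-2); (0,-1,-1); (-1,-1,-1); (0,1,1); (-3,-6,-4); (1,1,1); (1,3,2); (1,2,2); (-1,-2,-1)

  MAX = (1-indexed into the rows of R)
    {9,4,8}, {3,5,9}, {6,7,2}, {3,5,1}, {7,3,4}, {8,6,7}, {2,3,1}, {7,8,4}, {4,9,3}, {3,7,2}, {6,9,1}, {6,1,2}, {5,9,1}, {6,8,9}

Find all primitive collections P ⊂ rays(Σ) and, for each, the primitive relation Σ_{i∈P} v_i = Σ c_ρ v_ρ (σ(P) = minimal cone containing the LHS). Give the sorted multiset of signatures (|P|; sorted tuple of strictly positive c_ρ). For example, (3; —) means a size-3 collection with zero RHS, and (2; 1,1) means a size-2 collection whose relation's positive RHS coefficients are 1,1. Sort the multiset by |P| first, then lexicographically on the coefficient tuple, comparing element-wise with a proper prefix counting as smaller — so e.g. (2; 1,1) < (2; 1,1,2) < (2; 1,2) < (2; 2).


Primitive collections (16):

  {1,7}:  v_{1} + v_{7} = 0  →  sig = (2; —)
  {2,4}:  v_{2} + v_{4} = 0  →  sig = (2; —)
  {3,6}:  v_{3} + v_{6} = 0  →  sig = (2; —)
  {1,4}:  v_{1} + v_{4} = v_{9}  →  sig = (2; 1)
  {2,8}:  v_{2} + v_{8} = v_{6}  →  sig = (2; 1)
  {2,9}:  v_{2} + v_{9} = v_{1}  →  sig = (2; 1)
  {3,8}:  v_{3} + v_{8} = v_{4}  →  sig = (2; 1)
  {4,6}:  v_{4} + v_{6} = v_{8}  →  sig = (2; 1)
  {7,9}:  v_{7} + v_{9} = v_{4}  →  sig = (2; 1)
  {1,8}:  v_{1} + v_{8} = v_{6} + v_{9}  →  sig = (2; 1,1)
  {5,6}:  v_{5} + v_{6} = v_{1} + v_{9}  →  sig = (2; 1,1)
  {5,7}:  v_{5} + v_{7} = v_{3} + v_{9}  →  sig = (2; 1,1)
  {2,5}:  v_{2} + v_{5} = 2·v_{1} + v_{3}  →  sig = (2; 1,2)
  {4,5}:  v_{4} + v_{5} = v_{3} + 2·v_{9}  →  sig = (2; 1,2)
  {5,8}:  v_{5} + v_{8} = 2·v_{9}  →  sig = (2; 2)
  {1,3,9}:  v_{1} + v_{3} + v_{9} = v_{5}  →  sig = (3; 1)

Hence PRS(X_Σ) =
    |P|=2: 15 collections, coeffs (), (), (), (1), (1), (1), (1), (1), (1), (1,1), (1,1), (1,1), (1,2), (1,2), (2)
    |P|=3: 1 collection, coeffs (1)


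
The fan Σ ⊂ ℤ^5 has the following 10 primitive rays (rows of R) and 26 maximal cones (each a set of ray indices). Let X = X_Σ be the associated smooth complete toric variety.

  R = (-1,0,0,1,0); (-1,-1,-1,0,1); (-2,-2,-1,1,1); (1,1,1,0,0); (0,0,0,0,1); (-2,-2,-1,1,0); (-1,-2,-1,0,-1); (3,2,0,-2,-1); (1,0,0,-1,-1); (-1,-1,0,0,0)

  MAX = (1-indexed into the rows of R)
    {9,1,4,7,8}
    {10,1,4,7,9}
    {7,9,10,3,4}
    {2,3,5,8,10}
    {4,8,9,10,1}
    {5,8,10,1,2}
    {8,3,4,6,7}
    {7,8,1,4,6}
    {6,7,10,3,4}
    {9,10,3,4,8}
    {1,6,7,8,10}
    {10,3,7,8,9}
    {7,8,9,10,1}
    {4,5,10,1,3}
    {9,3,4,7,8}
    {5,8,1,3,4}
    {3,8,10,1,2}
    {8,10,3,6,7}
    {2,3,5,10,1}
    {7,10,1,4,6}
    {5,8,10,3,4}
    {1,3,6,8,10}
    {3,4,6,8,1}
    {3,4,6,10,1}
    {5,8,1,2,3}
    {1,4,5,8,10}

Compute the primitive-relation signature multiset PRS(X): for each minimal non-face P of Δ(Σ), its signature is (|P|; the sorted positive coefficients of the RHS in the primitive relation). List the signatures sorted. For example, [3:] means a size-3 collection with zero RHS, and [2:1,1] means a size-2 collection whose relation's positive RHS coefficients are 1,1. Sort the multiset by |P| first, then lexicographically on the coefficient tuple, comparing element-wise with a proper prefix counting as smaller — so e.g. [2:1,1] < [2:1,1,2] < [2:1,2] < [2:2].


Δ(Σ) — 10 vertices, 14 min non-faces:

  P={2,4}:  v_{2} + v_{4} = v_{5}  so sig = [2:1]
  P={5,6}:  v_{5} + v_{6} = v_{3}  so sig = [2:1]
  P={6,9}:  v_{6} + v_{9} = v_{7}  so sig = [2:1]
  P={5,7}:  v_{5} + v_{7} = v_{3} + v_{9}  so sig = [2:1,1]
  P={2,9}:  v_{2} + v_{9} = v_{3} + v_{8} + v_{10}  so sig = [2:1,1,1]
  P={2,7}:  v_{2} + v_{7} = v_{3} + v_{6} + v_{8} + v_{10}  so sig = [2:1,1,1,1]
  P={5,9}:  v_{5} + v_{9} = v_{3} + v_{4} + v_{8} + v_{10}  so sig = [2:1,1,1,1]
  P={2,6}:  v_{2} + v_{6} = v_{1} + 2·v_{3} + v_{8} + v_{10}  so sig = [2:1,1,1,2]
  P={1,3,9}:  v_{1} + v_{3} + v_{9} = v_{6}  so sig = [3:1]
  P={1,3,7}:  v_{1} + v_{3} + v_{7} = 2·v_{6}  so sig = [3:2]
  P={4,6,8,10}:  v_{4} + v_{6} + v_{8} + v_{10} = v_{9}  so sig = [4:1]
  P={4,7,8,10}:  v_{4} + v_{7} + v_{8} + v_{10} = 2·v_{9}  so sig = [4:2]
  P={1,3,4,8,10}:  v_{1} + v_{3} + v_{4} + v_{8} + v_{10} = 0  so sig = [5:]
  P={1,3,5,8,10}:  v_{1} + v_{3} + v_{5} + v_{8} + v_{10} = v_{2}  so sig = [5:1]

Signatures (|P|; sorted positive RHS coefficients), sorted:
{ [2:1] ×3,  [2:1,1],  [2:1,1,1],  [2:1,1,1,1] ×2,  [2:1,1,1,2],  [3:1],  [3:2],  [4:1],  [4:2],  [5:],  [5:1] }


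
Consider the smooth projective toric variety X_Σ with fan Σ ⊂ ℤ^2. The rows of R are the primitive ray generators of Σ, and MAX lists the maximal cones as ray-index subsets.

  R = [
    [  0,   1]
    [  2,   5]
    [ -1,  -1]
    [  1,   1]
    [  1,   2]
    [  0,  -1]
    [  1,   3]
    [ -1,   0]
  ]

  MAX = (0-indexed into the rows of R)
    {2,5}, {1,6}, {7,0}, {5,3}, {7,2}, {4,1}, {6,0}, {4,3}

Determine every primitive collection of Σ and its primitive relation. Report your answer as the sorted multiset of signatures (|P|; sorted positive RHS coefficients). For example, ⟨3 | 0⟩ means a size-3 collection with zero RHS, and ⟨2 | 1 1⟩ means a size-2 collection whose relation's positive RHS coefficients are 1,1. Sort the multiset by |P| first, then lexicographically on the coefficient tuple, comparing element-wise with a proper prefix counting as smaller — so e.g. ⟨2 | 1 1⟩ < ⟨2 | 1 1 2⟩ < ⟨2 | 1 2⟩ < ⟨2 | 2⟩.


Minimal non-faces — 20 found among 8 rays, 8 max cones:

  P={0,5}:  v_{0} + v_{5} = 0 — sig = ⟨2 | 0⟩
  P={2,3}:  v_{2} + v_{3} = 0 — sig = ⟨2 | 0⟩
  P={0,2}:  v_{0} + v_{2} = v_{7} — sig = ⟨2 | 1⟩
  P={0,3}:  v_{0} + v_{3} = v_{4} — sig = ⟨2 | 1⟩
  P={0,4}:  v_{0} + v_{4} = v_{6} — sig = ⟨2 | 1⟩
  P={2,4}:  v_{2} + v_{4} = v_{0} — sig = ⟨2 | 1⟩
  P={3,7}:  v_{3} + v_{7} = v_{0} — sig = ⟨2 | 1⟩
  P={4,5}:  v_{4} + v_{5} = v_{3} — sig = ⟨2 | 1⟩
  P={4,6}:  v_{4} + v_{6} = v_{1} — sig = ⟨2 | 1⟩
  P={5,6}:  v_{5} + v_{6} = v_{4} — sig = ⟨2 | 1⟩
  P={5,7}:  v_{5} + v_{7} = v_{2} — sig = ⟨2 | 1⟩
  P={1,2}:  v_{1} + v_{2} = v_{0} + v_{6} — sig = ⟨2 | 1 1⟩
  P={1,7}:  v_{1} + v_{7} = 2·v_{0} + v_{6} — sig = ⟨2 | 1 2⟩
  P={0,1}:  v_{0} + v_{1} = 2·v_{6} — sig = ⟨2 | 2⟩
  P={1,5}:  v_{1} + v_{5} = 2·v_{4} — sig = ⟨2 | 2⟩
  P={2,6}:  v_{2} + v_{6} = 2·v_{0} — sig = ⟨2 | 2⟩
  P={3,6}:  v_{3} + v_{6} = 2·v_{4} — sig = ⟨2 | 2⟩
  P={4,7}:  v_{4} + v_{7} = 2·v_{0} — sig = ⟨2 | 2⟩
  P={1,3}:  v_{1} + v_{3} = 3·v_{4} — sig = ⟨2 | 3⟩
  P={6,7}:  v_{6} + v_{7} = 3·v_{0} — sig = ⟨2 | 3⟩

so the primitive-relation signature multiset is
    |P|=2: 20 collections, coeffs (), (), (1), (1), (1), (1), (1), (1), (1), (1), (1), (1,1), (1,2), (2), (2), (2), (2), (2), (3), (3)


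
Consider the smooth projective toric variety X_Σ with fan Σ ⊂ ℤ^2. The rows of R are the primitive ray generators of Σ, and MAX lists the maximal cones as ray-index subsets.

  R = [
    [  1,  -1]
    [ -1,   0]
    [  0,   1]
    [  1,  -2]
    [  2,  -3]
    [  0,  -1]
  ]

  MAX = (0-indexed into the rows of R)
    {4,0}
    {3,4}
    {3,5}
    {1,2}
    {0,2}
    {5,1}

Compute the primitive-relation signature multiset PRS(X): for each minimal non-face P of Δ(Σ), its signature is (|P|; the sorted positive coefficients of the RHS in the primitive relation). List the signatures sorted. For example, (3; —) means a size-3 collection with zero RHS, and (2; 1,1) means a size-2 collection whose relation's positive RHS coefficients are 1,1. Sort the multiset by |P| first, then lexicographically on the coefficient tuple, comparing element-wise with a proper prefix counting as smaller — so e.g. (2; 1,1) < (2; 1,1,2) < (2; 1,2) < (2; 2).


The 9 primitive collections of Σ (r=6, n=2):

  {2,5}:  v_{2} + v_{5} = 0  ⟹  sig = (2; —)
  {0,1}:  v_{0} + v_{1} = v_{5}  ⟹  sig = (2; 1)
  {0,3}:  v_{0} + v_{3} = v_{4}  ⟹  sig = (2; 1)
  {0,5}:  v_{0} + v_{5} = v_{3}  ⟹  sig = (2; 1)
  {2,3}:  v_{2} + v_{3} = v_{0}  ⟹  sig = (2; 1)
  {1,4}:  v_{1} + v_{4} = v_{3} + v_{5}  ⟹  sig = (2; 1,1)
  {1,3}:  v_{1} + v_{3} = 2·v_{5}  ⟹  sig = (2; 2)
  {2,4}:  v_{2} + v_{4} = 2·v_{0}  ⟹  sig = (2; 2)
  {4,5}:  v_{4} + v_{5} = 2·v_{3}  ⟹  sig = (2; 2)

so the primitive-relation signature multiset is
    (2; —)
    (2; 1)
    (2; 1)
    (2; 1)
    (2; 1)
    (2; 1,1)
    (2; 2)
    (2; 2)
    (2; 2)


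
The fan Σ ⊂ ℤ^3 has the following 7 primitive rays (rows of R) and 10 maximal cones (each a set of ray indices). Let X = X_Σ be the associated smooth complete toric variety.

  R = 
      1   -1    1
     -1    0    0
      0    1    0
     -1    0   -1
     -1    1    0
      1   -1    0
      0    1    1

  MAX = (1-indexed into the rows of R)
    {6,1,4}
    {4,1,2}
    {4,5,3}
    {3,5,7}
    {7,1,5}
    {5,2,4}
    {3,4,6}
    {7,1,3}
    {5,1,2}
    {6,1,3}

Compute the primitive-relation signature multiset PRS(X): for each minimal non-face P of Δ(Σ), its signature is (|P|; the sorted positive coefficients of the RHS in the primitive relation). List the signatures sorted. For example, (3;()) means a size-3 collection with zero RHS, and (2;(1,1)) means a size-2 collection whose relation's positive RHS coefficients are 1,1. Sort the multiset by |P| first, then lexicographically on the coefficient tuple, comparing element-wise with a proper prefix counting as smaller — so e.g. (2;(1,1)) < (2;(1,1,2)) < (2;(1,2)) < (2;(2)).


9 collections generate NE(X_Σ); each relation:

  P = {5,6}:  v_{5} + v_{6} = 0  so sig = (2;())
  P = {2,3}:  v_{2} + v_{3} = v_{5}  so sig = (2;(1))
  P = {4,7}:  v_{4} + v_{7} = v_{5}  so sig = (2;(1))
  P = {2,6}:  v_{2} + v_{6} = v_{1} + v_{4}  so sig = (2;(1,1))
  P = {6,7}:  v_{6} + v_{7} = v_{1} + v_{3}  so sig = (2;(1,1))
  P = {2,7}:  v_{2} + v_{7} = v_{1} + 2·v_{5}  so sig = (2;(1,2))
  P = {1,3,4}:  v_{1} + v_{3} + v_{4} = 0  so sig = (3;())
  P = {1,3,5}:  v_{1} + v_{3} + v_{5} = v_{7}  so sig = (3;(1))
  P = {1,4,5}:  v_{1} + v_{4} + v_{5} = v_{2}  so sig = (3;(1))

Signatures (|P|; sorted positive RHS coefficients), sorted:
{ (2;()),  (2;(1)) ×2,  (2;(1,1)) ×2,  (2;(1,2)),  (3;()),  (3;(1)) ×2 }


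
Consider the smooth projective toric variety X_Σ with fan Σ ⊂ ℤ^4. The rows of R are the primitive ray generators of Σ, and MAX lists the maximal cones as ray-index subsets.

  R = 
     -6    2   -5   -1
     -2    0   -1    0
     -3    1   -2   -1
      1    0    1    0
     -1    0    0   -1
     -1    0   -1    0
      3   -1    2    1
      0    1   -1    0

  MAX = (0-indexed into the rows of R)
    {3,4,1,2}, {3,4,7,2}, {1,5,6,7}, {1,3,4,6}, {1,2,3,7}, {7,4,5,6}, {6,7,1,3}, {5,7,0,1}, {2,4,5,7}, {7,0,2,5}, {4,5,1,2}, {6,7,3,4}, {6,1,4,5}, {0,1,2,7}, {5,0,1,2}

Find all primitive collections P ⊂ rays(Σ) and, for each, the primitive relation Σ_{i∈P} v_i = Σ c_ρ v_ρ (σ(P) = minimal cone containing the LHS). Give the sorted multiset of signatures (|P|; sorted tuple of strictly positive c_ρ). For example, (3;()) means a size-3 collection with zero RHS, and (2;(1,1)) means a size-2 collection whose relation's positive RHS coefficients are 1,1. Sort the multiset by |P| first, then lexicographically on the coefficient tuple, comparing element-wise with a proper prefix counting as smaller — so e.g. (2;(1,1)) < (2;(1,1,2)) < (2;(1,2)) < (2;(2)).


The 7 primitive collections of Σ (r=8, n=4):

  P = {2,6}:  v_{2} + v_{6} = 0 ; sig = (2;())
  P = {3,5}:  v_{3} + v_{5} = 0 ; sig = (2;())
  P = {0,3}:  v_{0} + v_{3} = v_{1} + v_{2} + v_{7} ; sig = (2;(1,1,1))
  P = {0,6}:  v_{0} + v_{6} = v_{1} + v_{5} + v_{7} ; sig = (2;(1,1,1))
  P = {0,4}:  v_{0} + v_{4} = 2·v_{2} + v_{5} ; sig = (2;(1,2))
  P = {1,4,7}:  v_{1} + v_{4} + v_{7} = v_{2} ; sig = (3;(1))
  P = {1,2,5,7}:  v_{1} + v_{2} + v_{5} + v_{7} = v_{0} ; sig = (4;(1))

Hence PRS(X_Σ) =
{ (2;()) ×2,  (2;(1,1,1)) ×2,  (2;(1,2)),  (3;(1)),  (4;(1)) }


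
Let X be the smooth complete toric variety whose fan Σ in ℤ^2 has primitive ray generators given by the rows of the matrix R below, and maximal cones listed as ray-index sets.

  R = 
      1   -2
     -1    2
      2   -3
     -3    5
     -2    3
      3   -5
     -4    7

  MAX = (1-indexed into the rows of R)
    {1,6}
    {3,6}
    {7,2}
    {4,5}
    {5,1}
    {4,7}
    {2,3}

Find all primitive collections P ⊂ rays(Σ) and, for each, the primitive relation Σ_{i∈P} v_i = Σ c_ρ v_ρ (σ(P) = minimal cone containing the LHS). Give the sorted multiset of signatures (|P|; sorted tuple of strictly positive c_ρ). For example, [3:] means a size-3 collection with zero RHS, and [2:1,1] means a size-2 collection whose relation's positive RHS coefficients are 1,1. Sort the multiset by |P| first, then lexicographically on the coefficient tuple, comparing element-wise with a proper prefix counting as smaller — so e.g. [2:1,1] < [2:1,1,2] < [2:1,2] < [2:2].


Σ has 14 primitive collections:

  P={1,2}:  v_{1} + v_{2} = 0  so sig = [2:]
  P={3,5}:  v_{3} + v_{5} = 0  so sig = [2:]
  P={4,6}:  v_{4} + v_{6} = 0  so sig = [2:]
  P={1,3}:  v_{1} + v_{3} = v_{6}  so sig = [2:1]
  P={1,4}:  v_{1} + v_{4} = v_{5}  so sig = [2:1]
  P={1,7}:  v_{1} + v_{7} = v_{4}  so sig = [2:1]
  P={2,4}:  v_{2} + v_{4} = v_{7}  so sig = [2:1]
  P={2,5}:  v_{2} + v_{5} = v_{4}  so sig = [2:1]
  P={2,6}:  v_{2} + v_{6} = v_{3}  so sig = [2:1]
  P={3,4}:  v_{3} + v_{4} = v_{2}  so sig = [2:1]
  P={5,6}:  v_{5} + v_{6} = v_{1}  so sig = [2:1]
  P={6,7}:  v_{6} + v_{7} = v_{2}  so sig = [2:1]
  P={3,7}:  v_{3} + v_{7} = 2·v_{2}  so sig = [2:2]
  P={5,7}:  v_{5} + v_{7} = 2·v_{4}  so sig = [2:2]

Hence PRS(X_Σ) =
{ [2:] ×3,  [2:1] ×9,  [2:2] ×2 }


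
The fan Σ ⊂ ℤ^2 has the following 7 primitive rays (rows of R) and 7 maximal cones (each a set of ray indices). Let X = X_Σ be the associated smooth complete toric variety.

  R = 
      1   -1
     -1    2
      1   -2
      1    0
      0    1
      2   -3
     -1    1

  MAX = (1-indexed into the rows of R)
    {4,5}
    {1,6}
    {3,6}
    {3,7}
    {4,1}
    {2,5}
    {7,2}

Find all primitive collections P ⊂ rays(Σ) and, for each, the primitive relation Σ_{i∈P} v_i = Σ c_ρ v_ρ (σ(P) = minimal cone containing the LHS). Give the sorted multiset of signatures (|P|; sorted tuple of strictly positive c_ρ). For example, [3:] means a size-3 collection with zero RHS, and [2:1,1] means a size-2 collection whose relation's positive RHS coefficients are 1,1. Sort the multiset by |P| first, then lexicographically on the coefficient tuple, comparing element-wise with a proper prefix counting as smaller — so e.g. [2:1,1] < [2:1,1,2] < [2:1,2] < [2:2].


Σ has 14 primitive collections:

  P={1,7}:  v_{1} + v_{7} = 0  ⟹  sig = [2:]
  P={2,3}:  v_{2} + v_{3} = 0  ⟹  sig = [2:]
  P={1,2}:  v_{1} + v_{2} = v_{5}  ⟹  sig = [2:1]
  P={1,3}:  v_{1} + v_{3} = v_{6}  ⟹  sig = [2:1]
  P={1,5}:  v_{1} + v_{5} = v_{4}  ⟹  sig = [2:1]
  P={2,6}:  v_{2} + v_{6} = v_{1}  ⟹  sig = [2:1]
  P={3,5}:  v_{3} + v_{5} = v_{1}  ⟹  sig = [2:1]
  P={4,7}:  v_{4} + v_{7} = v_{5}  ⟹  sig = [2:1]
  P={5,7}:  v_{5} + v_{7} = v_{2}  ⟹  sig = [2:1]
  P={6,7}:  v_{6} + v_{7} = v_{3}  ⟹  sig = [2:1]
  P={2,4}:  v_{2} + v_{4} = 2·v_{5}  ⟹  sig = [2:2]
  P={3,4}:  v_{3} + v_{4} = 2·v_{1}  ⟹  sig = [2:2]
  P={5,6}:  v_{5} + v_{6} = 2·v_{1}  ⟹  sig = [2:2]
  P={4,6}:  v_{4} + v_{6} = 3·v_{1}  ⟹  sig = [2:3]

Hence PRS(X_Σ) =
{ [2:] ×2,  [2:1] ×8,  [2:2] ×3,  [2:3] }


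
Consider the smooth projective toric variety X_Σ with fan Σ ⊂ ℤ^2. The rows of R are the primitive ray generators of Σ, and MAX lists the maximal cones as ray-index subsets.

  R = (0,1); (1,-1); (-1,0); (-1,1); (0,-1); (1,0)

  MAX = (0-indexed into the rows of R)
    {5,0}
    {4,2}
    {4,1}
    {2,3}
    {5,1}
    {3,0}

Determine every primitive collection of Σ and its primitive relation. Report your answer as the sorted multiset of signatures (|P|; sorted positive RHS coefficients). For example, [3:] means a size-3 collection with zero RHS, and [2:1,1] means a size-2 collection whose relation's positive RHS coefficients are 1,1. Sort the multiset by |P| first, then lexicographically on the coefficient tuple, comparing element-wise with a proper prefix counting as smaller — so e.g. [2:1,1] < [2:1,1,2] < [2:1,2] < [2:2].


Minimal non-faces — 9 found among 6 rays, 6 max cones:

  P = {0,4}:  v_{0} + v_{4} = 0  →  sig = [2:]
  P = {1,3}:  v_{1} + v_{3} = 0  →  sig = [2:]
  P = {2,5}:  v_{2} + v_{5} = 0  →  sig = [2:]
  P = {0,1}:  v_{0} + v_{1} = v_{5}  →  sig = [2:1]
  P = {0,2}:  v_{0} + v_{2} = v_{3}  →  sig = [2:1]
  P = {1,2}:  v_{1} + v_{2} = v_{4}  →  sig = [2:1]
  P = {3,4}:  v_{3} + v_{4} = v_{2}  →  sig = [2:1]
  P = {3,5}:  v_{3} + v_{5} = v_{0}  →  sig = [2:1]
  P = {4,5}:  v_{4} + v_{5} = v_{1}  →  sig = [2:1]

Hence PRS(X_Σ) =
{ [2:] ×3,  [2:1] ×6 }


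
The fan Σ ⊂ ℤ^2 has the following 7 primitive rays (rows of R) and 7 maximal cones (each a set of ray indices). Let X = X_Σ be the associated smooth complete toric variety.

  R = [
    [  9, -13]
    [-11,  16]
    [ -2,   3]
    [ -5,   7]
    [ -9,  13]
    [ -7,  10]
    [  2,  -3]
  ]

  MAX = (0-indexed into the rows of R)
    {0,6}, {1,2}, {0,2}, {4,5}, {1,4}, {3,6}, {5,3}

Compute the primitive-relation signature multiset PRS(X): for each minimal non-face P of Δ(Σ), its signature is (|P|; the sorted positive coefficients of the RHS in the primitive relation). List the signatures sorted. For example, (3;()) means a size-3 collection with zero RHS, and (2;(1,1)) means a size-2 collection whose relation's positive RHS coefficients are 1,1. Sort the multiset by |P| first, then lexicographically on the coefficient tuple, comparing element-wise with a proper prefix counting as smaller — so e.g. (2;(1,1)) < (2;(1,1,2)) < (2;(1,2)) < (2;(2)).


Σ has 14 primitive collections:

  {0,4}:  v_{0} + v_{4} = 0 ; sig = (2;())
  {2,6}:  v_{2} + v_{6} = 0 ; sig = (2;())
  {0,1}:  v_{0} + v_{1} = v_{2} ; sig = (2;(1))
  {0,5}:  v_{0} + v_{5} = v_{6} ; sig = (2;(1))
  {1,6}:  v_{1} + v_{6} = v_{4} ; sig = (2;(1))
  {2,3}:  v_{2} + v_{3} = v_{5} ; sig = (2;(1))
  {2,4}:  v_{2} + v_{4} = v_{1} ; sig = (2;(1))
  {2,5}:  v_{2} + v_{5} = v_{4} ; sig = (2;(1))
  {4,6}:  v_{4} + v_{6} = v_{5} ; sig = (2;(1))
  {5,6}:  v_{5} + v_{6} = v_{3} ; sig = (2;(1))
  {1,3}:  v_{1} + v_{3} = v_{4} + v_{5} ; sig = (2;(1,1))
  {0,3}:  v_{0} + v_{3} = 2·v_{6} ; sig = (2;(2))
  {1,5}:  v_{1} + v_{5} = 2·v_{4} ; sig = (2;(2))
  {3,4}:  v_{3} + v_{4} = 2·v_{5} ; sig = (2;(2))

Hence PRS(X_Σ) =
[(2;()), (2;()), (2;(1)), (2;(1)), (2;(1)), (2;(1)), (2;(1)), (2;(1)), (2;(1)), (2;(1)), (2;(1,1)), (2;(2)), (2;(2)), (2;(2))]


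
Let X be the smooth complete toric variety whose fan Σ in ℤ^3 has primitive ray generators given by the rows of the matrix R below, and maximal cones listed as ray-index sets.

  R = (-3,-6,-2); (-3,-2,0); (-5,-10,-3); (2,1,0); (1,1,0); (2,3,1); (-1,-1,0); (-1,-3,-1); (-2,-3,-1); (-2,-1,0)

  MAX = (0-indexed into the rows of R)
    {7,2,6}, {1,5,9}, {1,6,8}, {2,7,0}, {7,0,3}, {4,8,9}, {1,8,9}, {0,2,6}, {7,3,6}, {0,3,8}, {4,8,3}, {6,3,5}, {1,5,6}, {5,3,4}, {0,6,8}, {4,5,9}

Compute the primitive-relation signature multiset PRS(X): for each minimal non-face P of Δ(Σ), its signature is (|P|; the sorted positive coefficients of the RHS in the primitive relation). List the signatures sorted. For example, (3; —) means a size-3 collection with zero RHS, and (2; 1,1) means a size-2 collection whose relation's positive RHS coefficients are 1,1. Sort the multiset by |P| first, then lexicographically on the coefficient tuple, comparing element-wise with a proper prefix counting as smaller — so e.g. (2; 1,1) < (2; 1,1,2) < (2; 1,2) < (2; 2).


24 collections generate NE(X_Σ); each relation:

  P={3,9}:  v_{3} + v_{9} = 0 — sig = (2; —)
  P={4,6}:  v_{4} + v_{6} = 0 — sig = (2; —)
  P={5,8}:  v_{5} + v_{8} = 0 — sig = (2; —)
  P={0,5}:  v_{0} + v_{5} = v_{7} — sig = (2; 1)
  P={1,3}:  v_{1} + v_{3} = v_{6} — sig = (2; 1)
  P={1,4}:  v_{1} + v_{4} = v_{9} — sig = (2; 1)
  P={6,9}:  v_{6} + v_{9} = v_{1} — sig = (2; 1)
  P={7,8}:  v_{7} + v_{8} = v_{0} — sig = (2; 1)
  P={2,4}:  v_{2} + v_{4} = v_{0} + v_{7} — sig = (2; 1,1)
  P={4,7}:  v_{4} + v_{7} = v_{3} + v_{8} — sig = (2; 1,1)
  P={5,7}:  v_{5} + v_{7} = v_{3} + v_{6} — sig = (2; 1,1)
  P={7,9}:  v_{7} + v_{9} = v_{6} + v_{8} — sig = (2; 1,1)
  P={2,9}:  v_{2} + v_{9} = v_{0} + 2·v_{6} + v_{8} — sig = (2; 1,1,2)
  P={1,2}:  v_{1} + v_{2} = v_{0} + 3·v_{6} + v_{8} — sig = (2; 1,1,3)
  P={0,4}:  v_{0} + v_{4} = v_{3} + 2·v_{8} — sig = (2; 1,2)
  P={0,9}:  v_{0} + v_{9} = v_{6} + 2·v_{8} — sig = (2; 1,2)
  P={1,7}:  v_{1} + v_{7} = 2·v_{6} + v_{8} — sig = (2; 1,2)
  P={2,5}:  v_{2} + v_{5} = v_{6} + 2·v_{7} — sig = (2; 1,2)
  P={2,8}:  v_{2} + v_{8} = 2·v_{0} + v_{6} — sig = (2; 1,2)
  P={0,1}:  v_{0} + v_{1} = 2·v_{6} + 2·v_{8} — sig = (2; 2,2)
  P={2,3}:  v_{2} + v_{3} = 3·v_{7} — sig = (2; 3)
  P={0,6,7}:  v_{0} + v_{6} + v_{7} = v_{2} — sig = (3; 1)
  P={3,6,8}:  v_{3} + v_{6} + v_{8} = v_{7} — sig = (3; 1)
  P={0,3,6}:  v_{0} + v_{3} + v_{6} = 2·v_{7} — sig = (3; 2)

Hence PRS(X_Σ) =
[(2; —), (2; —), (2; —), (2; 1), (2; 1), (2; 1), (2; 1), (2; 1), (2; 1,1), (2; 1,1), (2; 1,1), (2; 1,1), (2; 1,1,2), (2; 1,1,3), (2; 1,2), (2; 1,2), (2; 1,2), (2; 1,2), (2; 1,2), (2; 2,2), (2; 3), (3; 1), (3; 1), (3; 2)]


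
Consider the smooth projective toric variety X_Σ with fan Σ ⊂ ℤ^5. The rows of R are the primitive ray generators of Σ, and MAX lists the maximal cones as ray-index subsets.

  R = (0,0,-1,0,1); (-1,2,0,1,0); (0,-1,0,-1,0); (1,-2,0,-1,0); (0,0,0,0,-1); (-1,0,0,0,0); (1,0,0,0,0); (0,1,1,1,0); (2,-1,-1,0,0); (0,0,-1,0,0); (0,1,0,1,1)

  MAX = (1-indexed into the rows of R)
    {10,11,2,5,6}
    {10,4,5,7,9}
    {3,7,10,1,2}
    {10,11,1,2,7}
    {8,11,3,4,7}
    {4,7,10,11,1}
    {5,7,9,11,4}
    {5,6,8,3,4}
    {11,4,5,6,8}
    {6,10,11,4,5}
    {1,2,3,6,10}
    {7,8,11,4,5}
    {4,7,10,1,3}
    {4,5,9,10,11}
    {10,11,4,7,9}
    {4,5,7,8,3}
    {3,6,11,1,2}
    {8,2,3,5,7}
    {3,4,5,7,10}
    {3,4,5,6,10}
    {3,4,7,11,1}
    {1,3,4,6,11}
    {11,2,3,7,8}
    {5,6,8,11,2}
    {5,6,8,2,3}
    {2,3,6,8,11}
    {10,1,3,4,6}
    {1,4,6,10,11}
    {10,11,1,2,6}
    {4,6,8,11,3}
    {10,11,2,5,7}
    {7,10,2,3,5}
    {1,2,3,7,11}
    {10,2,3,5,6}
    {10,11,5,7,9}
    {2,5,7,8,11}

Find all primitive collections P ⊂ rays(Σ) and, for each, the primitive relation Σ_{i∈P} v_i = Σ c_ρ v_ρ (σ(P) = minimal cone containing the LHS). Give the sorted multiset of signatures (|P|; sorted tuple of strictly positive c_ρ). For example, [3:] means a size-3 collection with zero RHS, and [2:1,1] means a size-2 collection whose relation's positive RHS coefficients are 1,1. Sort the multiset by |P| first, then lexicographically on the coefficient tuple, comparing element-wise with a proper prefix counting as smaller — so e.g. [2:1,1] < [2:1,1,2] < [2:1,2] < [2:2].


The 13 primitive collections of Σ (r=11, n=5):

  P = {2,4}:  v_{2} + v_{4} = 0  →  sig = [2:]
  P = {6,7}:  v_{6} + v_{7} = 0  →  sig = [2:]
  P = {1,5}:  v_{1} + v_{5} = v_{10}  →  sig = [2:1]
  P = {1,8}:  v_{1} + v_{8} = v_{11}  →  sig = [2:1]
  P = {8,10}:  v_{8} + v_{10} = v_{5} + v_{11}  →  sig = [2:1,1]
  P = {3,9}:  v_{3} + v_{9} = v_{4} + v_{7} + v_{10}  →  sig = [2:1,1,1]
  P = {2,9}:  v_{2} + v_{9} = v_{5} + v_{7} + v_{10} + v_{11}  →  sig = [2:1,1,1,1]
  P = {6,9}:  v_{6} + v_{9} = v_{4} + v_{5} + v_{10} + v_{11}  →  sig = [2:1,1,1,1]
  P = {1,9}:  v_{1} + v_{9} = v_{4} + v_{7} + 2·v_{10} + v_{11}  →  sig = [2:1,1,1,2]
  P = {8,9}:  v_{8} + v_{9} = v_{4} + 2·v_{5} + v_{7} + 2·v_{11}  →  sig = [2:1,1,2,2]
  P = {3,5,11}:  v_{3} + v_{5} + v_{11} = 0  →  sig = [3:]
  P = {3,10,11}:  v_{3} + v_{10} + v_{11} = v_{1}  →  sig = [3:1]
  P = {4,5,7,10,11}:  v_{4} + v_{5} + v_{7} + v_{10} + v_{11} = v_{9}  →  sig = [5:1]

Sorted signature multiset PRS(X):
    [2:]
    [2:]
    [2:1]
    [2:1]
    [2:1,1]
    [2:1,1,1]
    [2:1,1,1,1]
    [2:1,1,1,1]
    [2:1,1,1,2]
    [2:1,1,2,2]
    [3:]
    [3:1]
    [5:1]


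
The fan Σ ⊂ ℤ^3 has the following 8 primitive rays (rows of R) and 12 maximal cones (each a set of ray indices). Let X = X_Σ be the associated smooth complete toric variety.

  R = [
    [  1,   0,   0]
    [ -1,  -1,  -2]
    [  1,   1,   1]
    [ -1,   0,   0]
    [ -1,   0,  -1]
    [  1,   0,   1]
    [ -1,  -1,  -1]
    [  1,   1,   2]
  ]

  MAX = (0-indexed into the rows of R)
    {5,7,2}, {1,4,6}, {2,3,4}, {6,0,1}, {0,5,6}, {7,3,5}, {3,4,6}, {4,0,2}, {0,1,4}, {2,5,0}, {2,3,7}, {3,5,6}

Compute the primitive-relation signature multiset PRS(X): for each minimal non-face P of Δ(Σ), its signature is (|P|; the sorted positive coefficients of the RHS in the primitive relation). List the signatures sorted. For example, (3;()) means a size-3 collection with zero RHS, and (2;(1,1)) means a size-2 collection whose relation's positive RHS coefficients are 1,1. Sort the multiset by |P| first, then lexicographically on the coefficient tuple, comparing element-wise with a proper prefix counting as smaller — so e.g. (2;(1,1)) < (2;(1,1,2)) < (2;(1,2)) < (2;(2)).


Δ(Σ) — 8 vertices, 12 min non-faces:

  P={0,3}:  v_{0} + v_{3} = 0  so sig = (2;())
  P={1,7}:  v_{1} + v_{7} = 0  so sig = (2;())
  P={2,6}:  v_{2} + v_{6} = 0  so sig = (2;())
  P={4,5}:  v_{4} + v_{5} = 0  so sig = (2;())
  P={0,7}:  v_{0} + v_{7} = v_{2} + v_{5}  so sig = (2;(1,1))
  P={1,2}:  v_{1} + v_{2} = v_{0} + v_{4}  so sig = (2;(1,1))
  P={1,3}:  v_{1} + v_{3} = v_{4} + v_{6}  so sig = (2;(1,1))
  P={1,5}:  v_{1} + v_{5} = v_{0} + v_{6}  so sig = (2;(1,1))
  P={4,7}:  v_{4} + v_{7} = v_{2} + v_{3}  so sig = (2;(1,1))
  P={6,7}:  v_{6} + v_{7} = v_{3} + v_{5}  so sig = (2;(1,1))
  P={0,4,6}:  v_{0} + v_{4} + v_{6} = v_{1}  so sig = (3;(1))
  P={2,3,5}:  v_{2} + v_{3} + v_{5} = v_{7}  so sig = (3;(1))

so the primitive-relation signature multiset is
    (2;())
    (2;())
    (2;())
    (2;())
    (2;(1,1))
    (2;(1,1))
    (2;(1,1))
    (2;(1,1))
    (2;(1,1))
    (2;(1,1))
    (3;(1))
    (3;(1))


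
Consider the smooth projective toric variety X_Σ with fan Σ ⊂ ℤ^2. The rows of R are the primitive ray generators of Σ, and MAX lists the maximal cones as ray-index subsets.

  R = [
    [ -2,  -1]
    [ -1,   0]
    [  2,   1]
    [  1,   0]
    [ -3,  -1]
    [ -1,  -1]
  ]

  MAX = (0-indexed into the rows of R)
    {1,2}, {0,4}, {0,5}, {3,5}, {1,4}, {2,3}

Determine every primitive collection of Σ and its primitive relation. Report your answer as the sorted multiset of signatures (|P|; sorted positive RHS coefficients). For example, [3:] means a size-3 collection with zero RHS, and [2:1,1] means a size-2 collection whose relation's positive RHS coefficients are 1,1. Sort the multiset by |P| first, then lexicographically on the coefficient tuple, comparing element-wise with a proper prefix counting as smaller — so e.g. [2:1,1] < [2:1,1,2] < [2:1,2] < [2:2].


Δ(Σ) — 6 vertices, 9 min non-faces:

  P={0,2}:  v_{0} + v_{2} = 0  so sig = [2:]
  P={1,3}:  v_{1} + v_{3} = 0  so sig = [2:]
  P={0,1}:  v_{0} + v_{1} = v_{4}  so sig = [2:1]
  P={0,3}:  v_{0} + v_{3} = v_{5}  so sig = [2:1]
  P={1,5}:  v_{1} + v_{5} = v_{0}  so sig = [2:1]
  P={2,4}:  v_{2} + v_{4} = v_{1}  so sig = [2:1]
  P={2,5}:  v_{2} + v_{5} = v_{3}  so sig = [2:1]
  P={3,4}:  v_{3} + v_{4} = v_{0}  so sig = [2:1]
  P={4,5}:  v_{4} + v_{5} = 2·v_{0}  so sig = [2:2]

Sorted signature multiset PRS(X):
{ [2:] ×2,  [2:1] ×6,  [2:2] }


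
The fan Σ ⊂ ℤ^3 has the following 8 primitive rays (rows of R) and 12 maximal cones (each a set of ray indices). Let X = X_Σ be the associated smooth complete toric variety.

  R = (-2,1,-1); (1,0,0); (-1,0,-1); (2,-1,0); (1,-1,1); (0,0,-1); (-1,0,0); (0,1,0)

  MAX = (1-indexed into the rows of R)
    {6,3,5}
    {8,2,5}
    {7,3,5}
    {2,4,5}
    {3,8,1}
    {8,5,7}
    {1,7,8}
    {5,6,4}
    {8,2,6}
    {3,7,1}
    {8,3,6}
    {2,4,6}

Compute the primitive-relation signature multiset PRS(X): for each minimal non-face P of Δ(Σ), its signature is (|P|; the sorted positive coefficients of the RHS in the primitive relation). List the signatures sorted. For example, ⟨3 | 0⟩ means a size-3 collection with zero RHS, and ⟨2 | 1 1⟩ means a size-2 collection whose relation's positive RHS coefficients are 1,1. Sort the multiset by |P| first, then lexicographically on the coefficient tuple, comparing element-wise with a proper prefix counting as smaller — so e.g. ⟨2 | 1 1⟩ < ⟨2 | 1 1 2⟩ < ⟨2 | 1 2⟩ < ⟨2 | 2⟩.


|primitive collections| = 14. Relations:

  • {2,7}:  v_{2} + v_{7} = 0  so sig = ⟨2 | 0⟩
  • {1,4}:  v_{1} + v_{4} = v_{6}  so sig = ⟨2 | 1⟩
  • {1,5}:  v_{1} + v_{5} = v_{7}  so sig = ⟨2 | 1⟩
  • {2,3}:  v_{2} + v_{3} = v_{6}  so sig = ⟨2 | 1⟩
  • {6,7}:  v_{6} + v_{7} = v_{3}  so sig = ⟨2 | 1⟩
  • {1,2}:  v_{1} + v_{2} = v_{3} + v_{8}  so sig = ⟨2 | 1 1⟩
  • {4,7}:  v_{4} + v_{7} = v_{5} + v_{6}  so sig = ⟨2 | 1 1⟩
  • {1,6}:  v_{1} + v_{6} = 2·v_{3} + v_{8}  so sig = ⟨2 | 1 2⟩
  • {3,4}:  v_{3} + v_{4} = v_{5} + 2·v_{6}  so sig = ⟨2 | 1 2⟩
  • {4,8}:  v_{4} + v_{8} = 2·v_{2}  so sig = ⟨2 | 2⟩
  • {3,5,8}:  v_{3} + v_{5} + v_{8} = 0  so sig = ⟨3 | 0⟩
  • {2,5,6}:  v_{2} + v_{5} + v_{6} = v_{4}  so sig = ⟨3 | 1⟩
  • {3,7,8}:  v_{3} + v_{7} + v_{8} = v_{1}  so sig = ⟨3 | 1⟩
  • {5,6,8}:  v_{5} + v_{6} + v_{8} = v_{2}  so sig = ⟨3 | 1⟩

so the primitive-relation signature multiset is
    |P|=2: 10 collections, coeffs (), (1), (1), (1), (1), (1,1), (1,1), (1,2), (1,2), (2)
    |P|=3: 4 collections, coeffs (), (1), (1), (1)
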